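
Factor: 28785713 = 11^1*2616883^1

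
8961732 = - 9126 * (-982)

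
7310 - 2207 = 5103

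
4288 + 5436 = 9724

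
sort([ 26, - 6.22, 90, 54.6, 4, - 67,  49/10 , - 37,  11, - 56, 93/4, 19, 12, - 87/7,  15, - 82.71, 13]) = [ - 82.71, - 67,-56, - 37 ,-87/7,  -  6.22,  4,  49/10, 11, 12, 13, 15,19, 93/4, 26,54.6 , 90]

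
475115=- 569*( - 835)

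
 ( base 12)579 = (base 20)20D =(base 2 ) 1100101101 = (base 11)67A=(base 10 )813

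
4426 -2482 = 1944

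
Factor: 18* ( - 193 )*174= - 604476 = -2^2*3^3*29^1*193^1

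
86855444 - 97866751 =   -  11011307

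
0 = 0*63369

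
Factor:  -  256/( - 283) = 2^8*283^(  -  1) 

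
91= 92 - 1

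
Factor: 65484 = 2^2*3^2*17^1*107^1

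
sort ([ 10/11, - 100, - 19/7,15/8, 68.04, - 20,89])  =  [ - 100, - 20, - 19/7,10/11, 15/8, 68.04,89]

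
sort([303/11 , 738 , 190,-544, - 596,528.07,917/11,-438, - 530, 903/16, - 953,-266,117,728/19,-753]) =[  -  953, - 753 , - 596, - 544, - 530,-438,  -  266, 303/11,728/19, 903/16,917/11,117,190,528.07,738 ] 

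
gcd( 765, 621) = 9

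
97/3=97/3 = 32.33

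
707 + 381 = 1088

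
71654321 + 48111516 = 119765837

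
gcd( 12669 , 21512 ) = 1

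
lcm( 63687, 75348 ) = 5349708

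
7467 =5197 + 2270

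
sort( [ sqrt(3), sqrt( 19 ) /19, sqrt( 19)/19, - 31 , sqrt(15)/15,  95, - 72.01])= [- 72.01,-31 , sqrt(19)/19,sqrt( 19 )/19, sqrt(15)/15,sqrt( 3),95 ]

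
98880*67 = 6624960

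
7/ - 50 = - 7/50 =-0.14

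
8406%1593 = 441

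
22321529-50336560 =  - 28015031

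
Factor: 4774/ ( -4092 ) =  - 7/6 =-2^( - 1 ) *3^( - 1)*7^1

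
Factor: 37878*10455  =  396014490=2^1 * 3^2*5^1*17^1 * 41^1*59^1*107^1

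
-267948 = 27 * (-9924)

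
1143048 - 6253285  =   - 5110237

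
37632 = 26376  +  11256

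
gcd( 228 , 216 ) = 12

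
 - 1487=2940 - 4427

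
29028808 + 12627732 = 41656540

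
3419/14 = 3419/14=244.21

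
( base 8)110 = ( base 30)2C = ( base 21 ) 39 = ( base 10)72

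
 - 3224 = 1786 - 5010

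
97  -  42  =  55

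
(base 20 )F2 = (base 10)302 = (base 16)12e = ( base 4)10232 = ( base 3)102012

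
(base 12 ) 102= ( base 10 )146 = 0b10010010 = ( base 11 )123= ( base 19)7D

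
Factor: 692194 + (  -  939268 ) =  - 247074 = - 2^1*3^1*41179^1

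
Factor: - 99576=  - 2^3*3^3 * 461^1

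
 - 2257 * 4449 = - 10041393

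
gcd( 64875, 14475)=75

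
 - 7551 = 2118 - 9669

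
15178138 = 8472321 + 6705817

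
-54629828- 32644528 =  - 87274356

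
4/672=1/168 = 0.01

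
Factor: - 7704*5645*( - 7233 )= 2^3*3^3*5^1*107^1*1129^1*2411^1 = 314556515640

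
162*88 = 14256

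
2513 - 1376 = 1137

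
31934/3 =10644 + 2/3= 10644.67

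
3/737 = 3/737 = 0.00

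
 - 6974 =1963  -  8937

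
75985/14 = 5427 + 1/2 = 5427.50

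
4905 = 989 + 3916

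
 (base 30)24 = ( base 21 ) 31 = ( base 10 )64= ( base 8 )100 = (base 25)2E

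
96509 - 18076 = 78433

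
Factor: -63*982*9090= -562361940 = - 2^2*3^4*5^1*7^1*101^1*491^1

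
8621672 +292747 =8914419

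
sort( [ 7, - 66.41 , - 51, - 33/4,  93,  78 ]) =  [ - 66.41,  -  51,  -  33/4 , 7, 78 , 93 ] 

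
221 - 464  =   -243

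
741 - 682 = 59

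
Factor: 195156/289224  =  2^(-1)*103^( - 1)*139^1 = 139/206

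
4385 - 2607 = 1778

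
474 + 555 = 1029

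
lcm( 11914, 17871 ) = 35742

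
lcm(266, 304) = 2128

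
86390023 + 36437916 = 122827939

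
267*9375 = 2503125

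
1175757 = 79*14883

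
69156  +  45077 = 114233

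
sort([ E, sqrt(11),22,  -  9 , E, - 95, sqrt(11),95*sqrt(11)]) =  [-95, - 9,E , E, sqrt( 11 ), sqrt(11 ), 22 , 95*sqrt(11)]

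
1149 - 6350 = -5201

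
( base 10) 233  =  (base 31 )7g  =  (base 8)351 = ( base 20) bd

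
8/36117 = 8/36117 = 0.00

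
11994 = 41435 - 29441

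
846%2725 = 846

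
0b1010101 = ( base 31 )2N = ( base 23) 3g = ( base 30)2p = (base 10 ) 85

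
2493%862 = 769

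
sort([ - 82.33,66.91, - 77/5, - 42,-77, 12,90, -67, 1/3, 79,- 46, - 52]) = [ - 82.33, - 77, - 67, - 52 , - 46, - 42 , - 77/5, 1/3, 12, 66.91,79,  90]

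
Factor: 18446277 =3^1*6148759^1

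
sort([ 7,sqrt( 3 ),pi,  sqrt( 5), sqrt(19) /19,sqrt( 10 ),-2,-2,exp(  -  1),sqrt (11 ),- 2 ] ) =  [-2, - 2,-2,  sqrt( 19)/19,  exp( -1 ), sqrt(3 ), sqrt( 5 ), pi,sqrt ( 10)  ,  sqrt( 11),7 ] 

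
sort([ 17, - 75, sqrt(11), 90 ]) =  [-75,  sqrt(11), 17, 90]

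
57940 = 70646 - 12706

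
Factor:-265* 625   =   -5^5*53^1= - 165625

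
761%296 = 169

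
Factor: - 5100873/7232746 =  - 2^(-1)*3^1*19^1*109^1*821^1*3616373^( - 1 ) 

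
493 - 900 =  - 407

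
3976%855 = 556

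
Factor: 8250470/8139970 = 825047/813997 = 813997^( - 1) * 825047^1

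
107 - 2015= - 1908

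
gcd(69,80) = 1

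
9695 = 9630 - - 65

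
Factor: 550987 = 17^1*32411^1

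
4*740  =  2960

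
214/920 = 107/460 = 0.23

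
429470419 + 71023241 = 500493660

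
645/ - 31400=- 129/6280 =- 0.02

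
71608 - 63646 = 7962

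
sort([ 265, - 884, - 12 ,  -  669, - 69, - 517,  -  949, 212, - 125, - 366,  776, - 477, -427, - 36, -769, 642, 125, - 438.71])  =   [ - 949, - 884,  -  769, - 669,- 517,  -  477, - 438.71, - 427, - 366, - 125,  -  69, - 36, - 12,125, 212, 265, 642, 776]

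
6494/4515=6494/4515 = 1.44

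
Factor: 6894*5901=40681494 = 2^1*3^3* 7^1*281^1*383^1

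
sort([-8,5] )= [ - 8 , 5 ] 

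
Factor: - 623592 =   -  2^3 * 3^3*2887^1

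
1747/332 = 1747/332 = 5.26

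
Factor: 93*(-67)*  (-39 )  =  243009 = 3^2*13^1 * 31^1*67^1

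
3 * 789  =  2367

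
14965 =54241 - 39276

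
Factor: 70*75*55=2^1*3^1*5^4*7^1*11^1 = 288750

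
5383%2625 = 133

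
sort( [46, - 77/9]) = [ - 77/9, 46]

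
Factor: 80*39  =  2^4*3^1*5^1* 13^1  =  3120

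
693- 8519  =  -7826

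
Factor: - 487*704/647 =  -2^6 * 11^1*487^1*647^( - 1 ) = - 342848/647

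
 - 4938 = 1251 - 6189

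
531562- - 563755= 1095317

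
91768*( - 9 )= - 825912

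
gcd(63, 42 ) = 21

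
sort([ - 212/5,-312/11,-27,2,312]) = [ - 212/5, - 312/11, - 27,2,312 ] 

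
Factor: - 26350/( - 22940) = 85/74 = 2^( - 1 )*5^1*17^1*37^( -1) 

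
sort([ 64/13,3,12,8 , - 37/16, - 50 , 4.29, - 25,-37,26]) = [ - 50, - 37, - 25, - 37/16,3, 4.29,64/13, 8,12, 26]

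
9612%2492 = 2136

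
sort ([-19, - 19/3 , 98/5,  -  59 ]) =[- 59, -19, - 19/3,98/5 ]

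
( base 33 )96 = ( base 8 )457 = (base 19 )fi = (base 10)303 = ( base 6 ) 1223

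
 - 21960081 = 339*(-64779) 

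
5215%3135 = 2080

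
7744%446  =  162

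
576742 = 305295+271447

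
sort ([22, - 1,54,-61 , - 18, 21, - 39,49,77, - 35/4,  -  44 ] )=[ - 61,-44, - 39, - 18, - 35/4 ,  -  1, 21, 22,49,54, 77]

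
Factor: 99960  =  2^3*3^1*5^1*7^2*17^1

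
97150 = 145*670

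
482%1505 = 482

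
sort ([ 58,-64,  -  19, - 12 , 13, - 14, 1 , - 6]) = [-64,-19,-14,-12,  -  6,  1,13 , 58 ]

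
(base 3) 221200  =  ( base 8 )1265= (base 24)14L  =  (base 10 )693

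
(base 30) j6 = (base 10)576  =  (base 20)18G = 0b1001000000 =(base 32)i0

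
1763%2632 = 1763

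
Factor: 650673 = 3^4 * 29^1*277^1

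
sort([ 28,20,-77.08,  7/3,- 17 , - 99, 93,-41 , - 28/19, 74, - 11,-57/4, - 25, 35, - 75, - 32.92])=[ - 99, - 77.08, - 75,-41, - 32.92, - 25, - 17, - 57/4, - 11 ,  -  28/19, 7/3, 20, 28,35, 74,93 ]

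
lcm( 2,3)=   6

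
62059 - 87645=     -  25586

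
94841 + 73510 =168351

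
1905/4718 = 1905/4718 = 0.40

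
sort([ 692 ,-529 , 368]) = [ - 529,368 , 692] 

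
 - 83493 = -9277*9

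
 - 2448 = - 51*48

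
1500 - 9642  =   - 8142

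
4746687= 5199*913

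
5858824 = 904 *6481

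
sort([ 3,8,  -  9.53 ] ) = [ - 9.53, 3,8 ] 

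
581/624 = 581/624= 0.93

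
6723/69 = 2241/23=97.43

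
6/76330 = 3/38165  =  0.00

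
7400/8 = 925 = 925.00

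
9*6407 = 57663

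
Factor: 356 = 2^2 * 89^1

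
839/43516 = 839/43516  =  0.02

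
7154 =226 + 6928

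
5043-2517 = 2526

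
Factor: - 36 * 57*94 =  - 192888 = -2^3*3^3 * 19^1 * 47^1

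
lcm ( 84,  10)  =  420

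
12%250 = 12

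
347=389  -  42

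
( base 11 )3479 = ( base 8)10723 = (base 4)1013103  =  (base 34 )3W7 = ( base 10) 4563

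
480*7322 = 3514560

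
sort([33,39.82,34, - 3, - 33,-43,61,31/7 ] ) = [-43,-33, - 3, 31/7,33, 34, 39.82,61]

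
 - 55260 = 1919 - 57179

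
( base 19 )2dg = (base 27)19d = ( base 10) 985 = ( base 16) 3D9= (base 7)2605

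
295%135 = 25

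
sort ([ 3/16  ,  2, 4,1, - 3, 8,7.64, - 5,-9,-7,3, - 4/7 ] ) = [  -  9, - 7, - 5, - 3, - 4/7,3/16,1,2,3,4,7.64, 8 ] 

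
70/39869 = 70/39869 = 0.00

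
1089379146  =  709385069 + 379994077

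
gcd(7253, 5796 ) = 1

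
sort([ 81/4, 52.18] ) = [81/4, 52.18] 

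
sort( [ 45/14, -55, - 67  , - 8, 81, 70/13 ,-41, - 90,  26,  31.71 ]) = [  -  90, - 67, -55, - 41,  -  8, 45/14, 70/13, 26, 31.71, 81 ]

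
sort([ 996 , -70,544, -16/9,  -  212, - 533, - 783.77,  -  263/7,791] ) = [ - 783.77, - 533, - 212, - 70, - 263/7 , - 16/9 , 544,  791,996]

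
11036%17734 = 11036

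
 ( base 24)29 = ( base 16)39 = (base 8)71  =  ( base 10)57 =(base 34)1N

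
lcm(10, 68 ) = 340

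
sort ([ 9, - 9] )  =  [- 9, 9] 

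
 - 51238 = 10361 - 61599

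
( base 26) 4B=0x73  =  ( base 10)115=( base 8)163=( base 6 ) 311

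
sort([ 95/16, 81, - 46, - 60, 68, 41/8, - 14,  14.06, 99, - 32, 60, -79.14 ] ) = [  -  79.14, - 60, - 46, - 32, - 14,  41/8, 95/16, 14.06,60, 68, 81,99 ]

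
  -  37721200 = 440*( - 85730 )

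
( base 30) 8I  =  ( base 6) 1110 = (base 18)E6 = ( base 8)402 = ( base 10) 258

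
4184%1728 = 728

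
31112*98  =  3048976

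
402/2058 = 67/343 = 0.20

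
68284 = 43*1588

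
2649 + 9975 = 12624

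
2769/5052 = 923/1684=0.55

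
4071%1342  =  45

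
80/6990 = 8/699 = 0.01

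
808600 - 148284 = 660316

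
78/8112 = 1/104 = 0.01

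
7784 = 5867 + 1917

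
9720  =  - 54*(-180)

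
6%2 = 0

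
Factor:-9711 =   -  3^2* 13^1*83^1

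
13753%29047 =13753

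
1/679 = 1/679=0.00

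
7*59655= 417585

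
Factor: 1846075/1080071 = 5^2*7^2*11^1*31^( - 1) * 137^1*34841^( - 1)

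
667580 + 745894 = 1413474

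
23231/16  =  23231/16=1451.94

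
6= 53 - 47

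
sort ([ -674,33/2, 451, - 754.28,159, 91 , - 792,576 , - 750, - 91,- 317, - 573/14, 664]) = [-792, - 754.28 ,- 750, - 674, - 317, - 91,- 573/14, 33/2,91,159,451 , 576, 664] 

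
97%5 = 2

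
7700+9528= 17228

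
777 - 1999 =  - 1222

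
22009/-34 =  - 22009/34 = - 647.32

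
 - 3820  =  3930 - 7750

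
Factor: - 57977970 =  - 2^1*3^1*5^1*1932599^1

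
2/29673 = 2/29673=0.00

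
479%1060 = 479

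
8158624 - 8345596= - 186972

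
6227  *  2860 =17809220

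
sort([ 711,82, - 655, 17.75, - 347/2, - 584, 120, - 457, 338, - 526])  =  [- 655,- 584, - 526, - 457,  -  347/2,17.75,82, 120, 338, 711]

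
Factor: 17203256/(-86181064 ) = -2150407/10772633   =  - 7^1*59^(- 1) *182587^( - 1)*307201^1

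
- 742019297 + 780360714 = 38341417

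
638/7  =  638/7 = 91.14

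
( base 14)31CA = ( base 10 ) 8606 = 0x219e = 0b10000110011110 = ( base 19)14fi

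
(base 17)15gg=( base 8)14766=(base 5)203041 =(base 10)6646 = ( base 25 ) afl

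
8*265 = 2120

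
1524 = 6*254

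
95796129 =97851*979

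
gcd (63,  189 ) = 63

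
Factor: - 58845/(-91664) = 2^( - 4)*3^1*5^1*17^(  -  1 )*337^( - 1) *3923^1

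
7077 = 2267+4810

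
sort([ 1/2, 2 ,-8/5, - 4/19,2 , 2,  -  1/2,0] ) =[ - 8/5, - 1/2, - 4/19,0,1/2,2,2,  2 ] 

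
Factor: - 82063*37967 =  - 3115685921 = -  137^1*599^1*37967^1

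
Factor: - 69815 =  - 5^1* 13963^1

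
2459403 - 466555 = 1992848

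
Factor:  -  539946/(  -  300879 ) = 2^1 * 3^3 * 11^1*331^(-1) = 594/331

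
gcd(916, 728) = 4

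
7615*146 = 1111790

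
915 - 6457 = -5542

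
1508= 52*29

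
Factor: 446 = 2^1*223^1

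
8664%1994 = 688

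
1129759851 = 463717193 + 666042658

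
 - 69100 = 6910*(-10)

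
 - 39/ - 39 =1 + 0/1 = 1.00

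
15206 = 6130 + 9076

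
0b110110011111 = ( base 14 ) 13B1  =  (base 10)3487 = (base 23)6DE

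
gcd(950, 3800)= 950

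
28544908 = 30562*934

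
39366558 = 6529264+32837294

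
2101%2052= 49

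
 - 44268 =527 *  ( - 84)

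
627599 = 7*89657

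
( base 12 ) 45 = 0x35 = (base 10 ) 53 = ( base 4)311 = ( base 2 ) 110101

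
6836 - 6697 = 139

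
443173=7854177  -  7411004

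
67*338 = 22646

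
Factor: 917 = 7^1*131^1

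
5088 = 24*212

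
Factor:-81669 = -3^1*7^1*3889^1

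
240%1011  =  240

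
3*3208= 9624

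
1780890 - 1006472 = 774418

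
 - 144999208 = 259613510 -404612718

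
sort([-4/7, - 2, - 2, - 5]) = [ - 5, - 2, - 2, - 4/7 ] 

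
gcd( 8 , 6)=2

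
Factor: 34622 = 2^1*7^1*2473^1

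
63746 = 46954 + 16792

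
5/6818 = 5/6818 = 0.00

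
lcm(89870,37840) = 718960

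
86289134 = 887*97282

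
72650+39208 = 111858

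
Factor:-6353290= - 2^1*5^1* 23^2*1201^1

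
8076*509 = 4110684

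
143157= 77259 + 65898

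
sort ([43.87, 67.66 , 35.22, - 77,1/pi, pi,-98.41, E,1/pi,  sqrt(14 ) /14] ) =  [ - 98.41, - 77 , sqrt(14 ) /14, 1/pi,1/pi,E,  pi , 35.22, 43.87, 67.66]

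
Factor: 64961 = 13^1 *19^1 * 263^1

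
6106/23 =265 + 11/23 = 265.48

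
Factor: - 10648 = - 2^3*11^3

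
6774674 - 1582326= 5192348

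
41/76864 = 41/76864 = 0.00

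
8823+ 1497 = 10320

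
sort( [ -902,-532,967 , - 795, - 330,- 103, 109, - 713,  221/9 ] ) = [- 902, - 795, - 713, - 532, - 330, - 103,  221/9,109,967 ] 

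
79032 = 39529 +39503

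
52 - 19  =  33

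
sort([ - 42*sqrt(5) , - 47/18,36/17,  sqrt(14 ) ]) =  [-42*sqrt( 5 ), - 47/18,36/17, sqrt(14 )] 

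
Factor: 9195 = 3^1 * 5^1 * 613^1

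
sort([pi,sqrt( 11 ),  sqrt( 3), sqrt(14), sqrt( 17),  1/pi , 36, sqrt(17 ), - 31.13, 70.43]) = [-31.13,1/pi,sqrt(3 ), pi, sqrt( 11 ), sqrt ( 14),sqrt( 17 ), sqrt( 17),36,70.43]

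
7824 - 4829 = 2995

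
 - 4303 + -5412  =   - 9715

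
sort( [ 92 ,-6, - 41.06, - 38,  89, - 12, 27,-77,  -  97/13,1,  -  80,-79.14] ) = [ - 80,-79.14,-77,- 41.06, - 38,-12,-97/13 , - 6, 1, 27 , 89 , 92 ]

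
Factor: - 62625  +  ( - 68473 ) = - 2^1*11^1*59^1* 101^1= - 131098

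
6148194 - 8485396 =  - 2337202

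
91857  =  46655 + 45202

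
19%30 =19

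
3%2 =1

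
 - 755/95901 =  - 1 + 95146/95901= - 0.01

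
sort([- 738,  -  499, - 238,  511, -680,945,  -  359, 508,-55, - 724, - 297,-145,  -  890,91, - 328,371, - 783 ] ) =[ -890  , -783, -738, - 724, - 680, - 499, - 359, - 328,  -  297,-238, - 145, - 55, 91,371,508,511,  945]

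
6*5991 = 35946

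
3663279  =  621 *5899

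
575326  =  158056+417270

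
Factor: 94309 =94309^1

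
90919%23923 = 19150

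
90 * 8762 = 788580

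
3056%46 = 20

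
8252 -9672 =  - 1420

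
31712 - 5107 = 26605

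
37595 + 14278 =51873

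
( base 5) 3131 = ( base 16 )1a0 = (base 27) FB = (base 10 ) 416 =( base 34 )C8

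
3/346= 3/346 = 0.01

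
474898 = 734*647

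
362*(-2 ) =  - 724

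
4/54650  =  2/27325= 0.00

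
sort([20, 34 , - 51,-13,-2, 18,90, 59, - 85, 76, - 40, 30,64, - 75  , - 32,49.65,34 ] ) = [ - 85,-75,  -  51,-40,-32,  -  13, - 2, 18, 20, 30, 34, 34, 49.65,59,64, 76 , 90] 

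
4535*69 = 312915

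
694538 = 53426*13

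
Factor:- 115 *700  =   -2^2*5^3 * 7^1*23^1=-80500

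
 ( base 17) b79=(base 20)857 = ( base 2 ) 110011101011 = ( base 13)1675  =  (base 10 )3307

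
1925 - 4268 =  - 2343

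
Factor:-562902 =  - 2^1*3^1*23^1*4079^1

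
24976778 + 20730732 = 45707510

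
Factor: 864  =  2^5*3^3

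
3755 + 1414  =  5169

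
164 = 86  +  78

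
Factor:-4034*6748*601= - 16360080632= - 2^3*7^1*241^1*601^1 *2017^1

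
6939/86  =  80+59/86 = 80.69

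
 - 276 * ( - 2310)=637560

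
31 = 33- 2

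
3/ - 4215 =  - 1 + 1404/1405 = - 0.00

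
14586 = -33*(  -  442) 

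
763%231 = 70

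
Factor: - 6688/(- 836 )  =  2^3 = 8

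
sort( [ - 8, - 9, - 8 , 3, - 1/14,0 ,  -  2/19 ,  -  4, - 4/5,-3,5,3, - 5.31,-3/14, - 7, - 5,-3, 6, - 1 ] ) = [ - 9, - 8,-8 , - 7, - 5.31, - 5, - 4, - 3, - 3, - 1 , - 4/5  , - 3/14, - 2/19, - 1/14,0,3,3,5,6 ] 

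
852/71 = 12= 12.00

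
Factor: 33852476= 2^2*7^1 *1209017^1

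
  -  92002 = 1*( - 92002 ) 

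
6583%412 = 403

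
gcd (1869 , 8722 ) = 623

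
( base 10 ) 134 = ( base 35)3T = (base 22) 62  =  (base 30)4E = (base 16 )86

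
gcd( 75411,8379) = 8379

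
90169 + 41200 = 131369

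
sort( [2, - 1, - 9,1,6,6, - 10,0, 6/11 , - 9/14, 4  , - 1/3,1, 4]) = [ - 10,  -  9, - 1, - 9/14, - 1/3,0, 6/11,1,  1,2,4,  4,6 , 6 ]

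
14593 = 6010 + 8583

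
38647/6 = 6441 + 1/6=6441.17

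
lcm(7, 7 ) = 7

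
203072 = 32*6346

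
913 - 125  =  788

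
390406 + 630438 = 1020844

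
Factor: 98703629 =98703629^1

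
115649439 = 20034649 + 95614790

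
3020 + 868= 3888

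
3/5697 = 1/1899  =  0.00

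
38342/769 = 49  +  661/769 = 49.86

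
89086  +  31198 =120284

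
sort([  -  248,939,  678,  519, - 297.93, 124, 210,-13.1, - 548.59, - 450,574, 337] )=[ - 548.59, - 450,-297.93, - 248,-13.1,124,210, 337, 519, 574 , 678,939]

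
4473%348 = 297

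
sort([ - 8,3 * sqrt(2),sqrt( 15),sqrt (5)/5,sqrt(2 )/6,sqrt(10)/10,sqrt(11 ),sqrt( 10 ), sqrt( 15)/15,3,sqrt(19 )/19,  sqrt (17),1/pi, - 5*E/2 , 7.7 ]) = [ - 8, - 5 * E/2,sqrt (19 ) /19, sqrt( 2)/6,sqrt(15 )/15,sqrt( 10 )/10, 1/pi,sqrt(5)/5, 3,sqrt(10), sqrt (11),sqrt( 15),sqrt(17),3*sqrt(2), 7.7] 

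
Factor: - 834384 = -2^4*3^1*17383^1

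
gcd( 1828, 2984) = 4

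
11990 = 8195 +3795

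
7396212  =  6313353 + 1082859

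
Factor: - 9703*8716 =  - 84571348=- 2^2 * 31^1*313^1*2179^1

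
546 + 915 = 1461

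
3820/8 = 477 + 1/2 = 477.50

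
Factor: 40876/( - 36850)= - 1858/1675 = - 2^1*5^( - 2 )*67^( - 1)* 929^1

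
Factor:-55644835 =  - 5^1*79^1*179^1*787^1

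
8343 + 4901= 13244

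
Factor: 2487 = 3^1 * 829^1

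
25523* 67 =1710041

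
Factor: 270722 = 2^1*223^1*607^1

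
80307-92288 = -11981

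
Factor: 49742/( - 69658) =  - 24871/34829 = - 7^1*11^1*17^1*19^1* 29^ ( - 1 )*1201^( - 1)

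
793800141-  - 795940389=1589740530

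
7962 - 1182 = 6780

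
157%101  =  56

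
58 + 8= 66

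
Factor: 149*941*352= 2^5*11^1*149^1*941^1 =49353568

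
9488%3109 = 161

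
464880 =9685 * 48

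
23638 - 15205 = 8433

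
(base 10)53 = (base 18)2H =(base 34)1j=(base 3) 1222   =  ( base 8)65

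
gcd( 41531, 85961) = 1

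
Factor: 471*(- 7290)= - 2^1 * 3^7 * 5^1*157^1  =  - 3433590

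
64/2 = 32  =  32.00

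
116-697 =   -  581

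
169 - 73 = 96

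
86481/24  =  28827/8=3603.38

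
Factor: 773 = 773^1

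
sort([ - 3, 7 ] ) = [ - 3, 7 ]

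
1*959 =959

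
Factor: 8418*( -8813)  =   - 74187834 = - 2^1*3^1*7^1*23^1*61^1 *1259^1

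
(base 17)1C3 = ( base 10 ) 496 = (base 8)760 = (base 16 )1f0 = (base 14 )276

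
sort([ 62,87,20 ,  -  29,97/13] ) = [ - 29,97/13, 20,  62, 87] 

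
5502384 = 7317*752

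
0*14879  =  0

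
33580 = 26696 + 6884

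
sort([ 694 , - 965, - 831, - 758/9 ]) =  [ - 965, -831,  -  758/9,694]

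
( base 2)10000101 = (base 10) 133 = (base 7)250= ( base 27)4P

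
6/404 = 3/202= 0.01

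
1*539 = 539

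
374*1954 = 730796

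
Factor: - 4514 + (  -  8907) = - 13421 = - 13421^1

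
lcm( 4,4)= 4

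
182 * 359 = 65338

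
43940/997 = 43940/997= 44.07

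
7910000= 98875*80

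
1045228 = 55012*19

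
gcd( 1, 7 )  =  1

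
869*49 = 42581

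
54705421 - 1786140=52919281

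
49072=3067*16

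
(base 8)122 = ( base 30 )2M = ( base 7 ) 145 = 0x52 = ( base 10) 82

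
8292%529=357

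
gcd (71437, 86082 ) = 1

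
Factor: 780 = 2^2*3^1*5^1*13^1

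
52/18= 2+8/9 = 2.89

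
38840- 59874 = -21034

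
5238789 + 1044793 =6283582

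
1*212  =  212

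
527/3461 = 527/3461=0.15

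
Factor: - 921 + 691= - 2^1*5^1*23^1= - 230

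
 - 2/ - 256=1/128 =0.01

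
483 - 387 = 96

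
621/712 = 621/712 = 0.87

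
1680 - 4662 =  - 2982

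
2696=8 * 337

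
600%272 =56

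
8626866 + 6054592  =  14681458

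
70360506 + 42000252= 112360758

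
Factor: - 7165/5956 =-2^ (-2)*5^1*1433^1*1489^( - 1)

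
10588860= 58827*180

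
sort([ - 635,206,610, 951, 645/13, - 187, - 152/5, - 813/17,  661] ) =[ - 635, - 187,-813/17, - 152/5, 645/13, 206, 610, 661,951 ]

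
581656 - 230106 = 351550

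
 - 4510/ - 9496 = 2255/4748  =  0.47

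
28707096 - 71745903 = -43038807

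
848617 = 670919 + 177698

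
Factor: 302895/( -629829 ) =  - 33655/69981 = - 3^( - 1 )  *5^1*53^1*127^1* 23327^ ( -1 )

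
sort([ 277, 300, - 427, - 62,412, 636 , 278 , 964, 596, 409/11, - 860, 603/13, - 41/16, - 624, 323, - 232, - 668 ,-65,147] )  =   [-860, - 668,- 624, - 427,-232, - 65, - 62 , - 41/16,409/11,  603/13,147, 277,278, 300, 323, 412, 596, 636,964 ] 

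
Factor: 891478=2^1*7^1*37^1*1721^1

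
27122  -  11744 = 15378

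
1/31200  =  1/31200=0.00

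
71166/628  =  35583/314 = 113.32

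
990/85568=495/42784= 0.01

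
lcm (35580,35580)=35580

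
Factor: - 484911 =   -  3^2*7^1*43^1*179^1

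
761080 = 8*95135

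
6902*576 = 3975552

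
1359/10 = 135 + 9/10 = 135.90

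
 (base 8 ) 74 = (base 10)60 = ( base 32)1S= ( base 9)66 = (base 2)111100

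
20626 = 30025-9399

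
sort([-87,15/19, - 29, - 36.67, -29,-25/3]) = [ - 87, - 36.67, - 29, - 29, - 25/3,15/19 ] 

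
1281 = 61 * 21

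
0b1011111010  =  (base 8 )1372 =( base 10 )762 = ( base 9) 1036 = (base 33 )n3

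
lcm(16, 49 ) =784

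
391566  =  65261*6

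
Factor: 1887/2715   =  5^( - 1 )* 17^1*37^1*181^(-1 ) = 629/905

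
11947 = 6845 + 5102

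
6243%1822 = 777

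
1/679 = 1/679 = 0.00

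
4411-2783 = 1628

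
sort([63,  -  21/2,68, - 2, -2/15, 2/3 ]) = [-21/2, - 2 , - 2/15,2/3, 63,68]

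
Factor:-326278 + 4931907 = 7^1*657947^1= 4605629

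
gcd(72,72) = 72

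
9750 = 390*25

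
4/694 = 2/347 = 0.01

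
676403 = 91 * 7433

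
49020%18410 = 12200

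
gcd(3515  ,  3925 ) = 5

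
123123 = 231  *533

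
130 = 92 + 38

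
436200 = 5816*75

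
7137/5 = 1427+ 2/5 = 1427.40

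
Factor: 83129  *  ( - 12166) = - 2^1*7^1*11^1*79^1*97^1 * 857^1  =  - 1011347414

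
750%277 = 196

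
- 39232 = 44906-84138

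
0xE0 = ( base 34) 6K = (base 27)88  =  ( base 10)224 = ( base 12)168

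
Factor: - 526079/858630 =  - 2^ ( - 1 )*3^( - 1 )*5^( - 1 )*23^1*89^1*257^1*28621^(-1) 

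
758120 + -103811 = 654309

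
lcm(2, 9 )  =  18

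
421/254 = 1 + 167/254  =  1.66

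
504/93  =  5 + 13/31  =  5.42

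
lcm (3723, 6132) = 104244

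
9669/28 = 345  +  9/28 = 345.32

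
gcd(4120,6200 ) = 40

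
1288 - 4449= - 3161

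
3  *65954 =197862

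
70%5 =0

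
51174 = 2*25587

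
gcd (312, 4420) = 52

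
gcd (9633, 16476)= 3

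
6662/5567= 1 + 1095/5567 = 1.20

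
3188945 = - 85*( - 37517)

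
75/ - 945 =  - 1 + 58/63 = - 0.08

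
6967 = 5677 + 1290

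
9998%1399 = 205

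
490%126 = 112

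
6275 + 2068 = 8343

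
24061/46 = 24061/46 = 523.07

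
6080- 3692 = 2388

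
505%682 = 505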